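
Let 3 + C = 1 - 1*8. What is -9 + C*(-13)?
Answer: 121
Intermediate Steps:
C = -10 (C = -3 + (1 - 1*8) = -3 + (1 - 8) = -3 - 7 = -10)
-9 + C*(-13) = -9 - 10*(-13) = -9 + 130 = 121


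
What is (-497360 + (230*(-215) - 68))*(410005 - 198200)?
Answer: -115831494790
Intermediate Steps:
(-497360 + (230*(-215) - 68))*(410005 - 198200) = (-497360 + (-49450 - 68))*211805 = (-497360 - 49518)*211805 = -546878*211805 = -115831494790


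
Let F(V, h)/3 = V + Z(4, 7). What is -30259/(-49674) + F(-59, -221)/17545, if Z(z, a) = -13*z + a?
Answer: 515395867/871530330 ≈ 0.59137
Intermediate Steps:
Z(z, a) = a - 13*z
F(V, h) = -135 + 3*V (F(V, h) = 3*(V + (7 - 13*4)) = 3*(V + (7 - 52)) = 3*(V - 45) = 3*(-45 + V) = -135 + 3*V)
-30259/(-49674) + F(-59, -221)/17545 = -30259/(-49674) + (-135 + 3*(-59))/17545 = -30259*(-1/49674) + (-135 - 177)*(1/17545) = 30259/49674 - 312*1/17545 = 30259/49674 - 312/17545 = 515395867/871530330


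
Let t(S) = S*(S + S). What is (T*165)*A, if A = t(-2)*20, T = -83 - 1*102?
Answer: -4884000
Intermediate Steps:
T = -185 (T = -83 - 102 = -185)
t(S) = 2*S**2 (t(S) = S*(2*S) = 2*S**2)
A = 160 (A = (2*(-2)**2)*20 = (2*4)*20 = 8*20 = 160)
(T*165)*A = -185*165*160 = -30525*160 = -4884000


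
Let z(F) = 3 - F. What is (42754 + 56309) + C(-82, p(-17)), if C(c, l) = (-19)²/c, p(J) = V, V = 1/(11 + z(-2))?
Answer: 8122805/82 ≈ 99059.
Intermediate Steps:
V = 1/16 (V = 1/(11 + (3 - 1*(-2))) = 1/(11 + (3 + 2)) = 1/(11 + 5) = 1/16 ≈ 0.062500)
p(J) = 1/16
C(c, l) = 361/c
(42754 + 56309) + C(-82, p(-17)) = (42754 + 56309) + 361/(-82) = 99063 + 361*(-1/82) = 99063 - 361/82 = 8122805/82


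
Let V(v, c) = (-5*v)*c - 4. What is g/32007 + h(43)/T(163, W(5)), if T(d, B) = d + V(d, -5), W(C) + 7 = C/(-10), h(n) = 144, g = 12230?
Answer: 28195414/67758819 ≈ 0.41611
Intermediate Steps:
W(C) = -7 - C/10 (W(C) = -7 + C/(-10) = -7 + C*(-⅒) = -7 - C/10)
V(v, c) = -4 - 5*c*v (V(v, c) = -5*c*v - 4 = -4 - 5*c*v)
T(d, B) = -4 + 26*d (T(d, B) = d + (-4 - 5*(-5)*d) = d + (-4 + 25*d) = -4 + 26*d)
g/32007 + h(43)/T(163, W(5)) = 12230/32007 + 144/(-4 + 26*163) = 12230*(1/32007) + 144/(-4 + 4238) = 12230/32007 + 144/4234 = 12230/32007 + 144*(1/4234) = 12230/32007 + 72/2117 = 28195414/67758819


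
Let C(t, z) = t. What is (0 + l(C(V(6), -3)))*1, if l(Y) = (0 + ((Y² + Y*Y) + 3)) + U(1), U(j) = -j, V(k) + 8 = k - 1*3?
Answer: 52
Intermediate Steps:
V(k) = -11 + k (V(k) = -8 + (k - 1*3) = -8 + (k - 3) = -8 + (-3 + k) = -11 + k)
l(Y) = 2 + 2*Y² (l(Y) = (0 + ((Y² + Y*Y) + 3)) - 1*1 = (0 + ((Y² + Y²) + 3)) - 1 = (0 + (2*Y² + 3)) - 1 = (0 + (3 + 2*Y²)) - 1 = (3 + 2*Y²) - 1 = 2 + 2*Y²)
(0 + l(C(V(6), -3)))*1 = (0 + (2 + 2*(-11 + 6)²))*1 = (0 + (2 + 2*(-5)²))*1 = (0 + (2 + 2*25))*1 = (0 + (2 + 50))*1 = (0 + 52)*1 = 52*1 = 52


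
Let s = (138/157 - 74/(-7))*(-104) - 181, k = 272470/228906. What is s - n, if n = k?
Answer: -1100034140/801171 ≈ -1373.0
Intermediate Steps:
k = 136235/114453 (k = 272470*(1/228906) = 136235/114453 ≈ 1.1903)
n = 136235/114453 ≈ 1.1903
s = -1507655/1099 (s = (138*(1/157) - 74*(-⅐))*(-104) - 181 = (138/157 + 74/7)*(-104) - 181 = (12584/1099)*(-104) - 181 = -1308736/1099 - 181 = -1507655/1099 ≈ -1371.8)
s - n = -1507655/1099 - 1*136235/114453 = -1507655/1099 - 136235/114453 = -1100034140/801171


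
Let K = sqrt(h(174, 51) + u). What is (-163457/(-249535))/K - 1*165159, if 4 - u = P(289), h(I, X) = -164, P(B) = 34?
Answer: -165159 - 163457*I*sqrt(194)/48409790 ≈ -1.6516e+5 - 0.04703*I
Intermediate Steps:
u = -30 (u = 4 - 1*34 = 4 - 34 = -30)
K = I*sqrt(194) (K = sqrt(-164 - 30) = sqrt(-194) = I*sqrt(194) ≈ 13.928*I)
(-163457/(-249535))/K - 1*165159 = (-163457/(-249535))/((I*sqrt(194))) - 1*165159 = (-163457*(-1/249535))*(-I*sqrt(194)/194) - 165159 = 163457*(-I*sqrt(194)/194)/249535 - 165159 = -163457*I*sqrt(194)/48409790 - 165159 = -165159 - 163457*I*sqrt(194)/48409790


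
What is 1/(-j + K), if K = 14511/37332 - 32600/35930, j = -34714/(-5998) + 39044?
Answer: -134089164708/5236222941863297 ≈ -2.5608e-5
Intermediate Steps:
j = 117110313/2999 (j = -34714*(-1/5998) + 39044 = 17357/2999 + 39044 = 117110313/2999 ≈ 39050.)
K = -23188099/44711292 (K = 14511*(1/37332) - 32600*1/35930 = 4837/12444 - 3260/3593 = -23188099/44711292 ≈ -0.51862)
1/(-j + K) = 1/(-1*117110313/2999 - 23188099/44711292) = 1/(-117110313/2999 - 23188099/44711292) = 1/(-5236222941863297/134089164708) = -134089164708/5236222941863297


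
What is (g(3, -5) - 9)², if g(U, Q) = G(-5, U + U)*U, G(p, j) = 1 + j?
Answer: 144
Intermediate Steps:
g(U, Q) = U*(1 + 2*U) (g(U, Q) = (1 + (U + U))*U = (1 + 2*U)*U = U*(1 + 2*U))
(g(3, -5) - 9)² = (3*(1 + 2*3) - 9)² = (3*(1 + 6) - 9)² = (3*7 - 9)² = (21 - 9)² = 12² = 144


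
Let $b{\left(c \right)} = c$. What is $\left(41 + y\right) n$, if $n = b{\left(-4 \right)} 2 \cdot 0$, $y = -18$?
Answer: $0$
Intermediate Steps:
$n = 0$ ($n = \left(-4\right) 2 \cdot 0 = \left(-8\right) 0 = 0$)
$\left(41 + y\right) n = \left(41 - 18\right) 0 = 23 \cdot 0 = 0$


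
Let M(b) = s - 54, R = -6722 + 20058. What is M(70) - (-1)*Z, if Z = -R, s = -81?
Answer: -13471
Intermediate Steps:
R = 13336
Z = -13336 (Z = -1*13336 = -13336)
M(b) = -135 (M(b) = -81 - 54 = -135)
M(70) - (-1)*Z = -135 - (-1)*(-13336) = -135 - 1*13336 = -135 - 13336 = -13471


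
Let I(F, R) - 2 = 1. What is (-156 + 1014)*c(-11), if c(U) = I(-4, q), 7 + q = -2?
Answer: 2574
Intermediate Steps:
q = -9 (q = -7 - 2 = -9)
I(F, R) = 3 (I(F, R) = 2 + 1 = 3)
c(U) = 3
(-156 + 1014)*c(-11) = (-156 + 1014)*3 = 858*3 = 2574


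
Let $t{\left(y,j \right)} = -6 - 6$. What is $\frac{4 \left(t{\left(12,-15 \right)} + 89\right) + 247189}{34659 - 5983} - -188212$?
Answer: $\frac{5397414809}{28676} \approx 1.8822 \cdot 10^{5}$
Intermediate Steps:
$t{\left(y,j \right)} = -12$
$\frac{4 \left(t{\left(12,-15 \right)} + 89\right) + 247189}{34659 - 5983} - -188212 = \frac{4 \left(-12 + 89\right) + 247189}{34659 - 5983} - -188212 = \frac{4 \cdot 77 + 247189}{28676} + 188212 = \left(308 + 247189\right) \frac{1}{28676} + 188212 = 247497 \cdot \frac{1}{28676} + 188212 = \frac{247497}{28676} + 188212 = \frac{5397414809}{28676}$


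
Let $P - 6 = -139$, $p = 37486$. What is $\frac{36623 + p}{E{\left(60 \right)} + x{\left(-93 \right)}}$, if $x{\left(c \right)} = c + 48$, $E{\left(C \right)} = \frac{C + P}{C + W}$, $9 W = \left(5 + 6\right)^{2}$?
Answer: $- \frac{16328683}{10134} \approx -1611.3$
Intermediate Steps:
$P = -133$ ($P = 6 - 139 = -133$)
$W = \frac{121}{9}$ ($W = \frac{\left(5 + 6\right)^{2}}{9} = \frac{11^{2}}{9} = \frac{1}{9} \cdot 121 = \frac{121}{9} \approx 13.444$)
$E{\left(C \right)} = \frac{-133 + C}{\frac{121}{9} + C}$ ($E{\left(C \right)} = \frac{C - 133}{C + \frac{121}{9}} = \frac{-133 + C}{\frac{121}{9} + C}$)
$x{\left(c \right)} = 48 + c$
$\frac{36623 + p}{E{\left(60 \right)} + x{\left(-93 \right)}} = \frac{36623 + 37486}{\frac{9 \left(-133 + 60\right)}{121 + 9 \cdot 60} + \left(48 - 93\right)} = \frac{74109}{9 \frac{1}{121 + 540} \left(-73\right) - 45} = \frac{74109}{9 \cdot \frac{1}{661} \left(-73\right) - 45} = \frac{74109}{- \frac{657}{661} - 45} = \frac{74109}{- \frac{30402}{661}} = 74109 \left(- \frac{661}{30402}\right) = - \frac{16328683}{10134}$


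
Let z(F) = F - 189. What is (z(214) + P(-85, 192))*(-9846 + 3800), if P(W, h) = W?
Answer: 362760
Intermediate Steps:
z(F) = -189 + F
(z(214) + P(-85, 192))*(-9846 + 3800) = ((-189 + 214) - 85)*(-9846 + 3800) = (25 - 85)*(-6046) = -60*(-6046) = 362760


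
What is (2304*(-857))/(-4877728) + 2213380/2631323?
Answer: 499746454412/401089933567 ≈ 1.2460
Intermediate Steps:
(2304*(-857))/(-4877728) + 2213380/2631323 = -1974528*(-1/4877728) + 2213380*(1/2631323) = 61704/152429 + 2213380/2631323 = 499746454412/401089933567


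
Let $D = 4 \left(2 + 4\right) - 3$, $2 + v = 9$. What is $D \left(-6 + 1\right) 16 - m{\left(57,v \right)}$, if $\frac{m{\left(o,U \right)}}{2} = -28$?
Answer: $-1624$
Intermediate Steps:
$v = 7$ ($v = -2 + 9 = 7$)
$m{\left(o,U \right)} = -56$ ($m{\left(o,U \right)} = 2 \left(-28\right) = -56$)
$D = 21$ ($D = 4 \cdot 6 - 3 = 24 - 3 = 21$)
$D \left(-6 + 1\right) 16 - m{\left(57,v \right)} = 21 \left(-6 + 1\right) 16 - -56 = 21 \left(-5\right) 16 + 56 = \left(-105\right) 16 + 56 = -1680 + 56 = -1624$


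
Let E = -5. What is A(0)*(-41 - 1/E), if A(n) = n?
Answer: 0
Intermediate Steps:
A(0)*(-41 - 1/E) = 0*(-41 - 1/(-5)) = 0*(-41 - 1*(-⅕)) = 0*(-41 + ⅕) = 0*(-204/5) = 0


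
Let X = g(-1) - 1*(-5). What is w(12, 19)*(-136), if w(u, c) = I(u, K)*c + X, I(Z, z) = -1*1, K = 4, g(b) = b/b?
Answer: 1768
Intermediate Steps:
g(b) = 1
X = 6 (X = 1 - 1*(-5) = 1 + 5 = 6)
I(Z, z) = -1
w(u, c) = 6 - c (w(u, c) = -c + 6 = 6 - c)
w(12, 19)*(-136) = (6 - 1*19)*(-136) = (6 - 19)*(-136) = -13*(-136) = 1768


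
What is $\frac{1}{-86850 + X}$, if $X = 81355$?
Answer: $- \frac{1}{5495} \approx -0.00018198$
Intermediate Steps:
$\frac{1}{-86850 + X} = \frac{1}{-86850 + 81355} = \frac{1}{-5495} = - \frac{1}{5495}$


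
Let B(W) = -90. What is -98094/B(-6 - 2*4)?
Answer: 16349/15 ≈ 1089.9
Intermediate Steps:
-98094/B(-6 - 2*4) = -98094/(-90) = -98094*(-1/90) = 16349/15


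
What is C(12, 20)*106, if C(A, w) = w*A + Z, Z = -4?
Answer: 25016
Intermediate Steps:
C(A, w) = -4 + A*w (C(A, w) = w*A - 4 = A*w - 4 = -4 + A*w)
C(12, 20)*106 = (-4 + 12*20)*106 = (-4 + 240)*106 = 236*106 = 25016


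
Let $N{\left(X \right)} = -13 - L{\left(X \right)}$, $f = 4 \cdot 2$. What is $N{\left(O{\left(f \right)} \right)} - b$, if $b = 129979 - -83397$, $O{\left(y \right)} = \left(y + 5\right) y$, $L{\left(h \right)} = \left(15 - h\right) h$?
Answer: $-204133$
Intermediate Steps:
$L{\left(h \right)} = h \left(15 - h\right)$
$f = 8$
$O{\left(y \right)} = y \left(5 + y\right)$ ($O{\left(y \right)} = \left(5 + y\right) y = y \left(5 + y\right)$)
$N{\left(X \right)} = -13 - X \left(15 - X\right)$
$b = 213376$ ($b = 129979 + 83397 = 213376$)
$N{\left(O{\left(f \right)} \right)} - b = \left(-13 + 8 \left(5 + 8\right) \left(-15 + 8 \left(5 + 8\right)\right)\right) - 213376 = \left(-13 + 8 \cdot 13 \left(-15 + 8 \cdot 13\right)\right) - 213376 = \left(-13 + 104 \left(-15 + 104\right)\right) - 213376 = \left(-13 + 104 \cdot 89\right) - 213376 = \left(-13 + 9256\right) - 213376 = 9243 - 213376 = -204133$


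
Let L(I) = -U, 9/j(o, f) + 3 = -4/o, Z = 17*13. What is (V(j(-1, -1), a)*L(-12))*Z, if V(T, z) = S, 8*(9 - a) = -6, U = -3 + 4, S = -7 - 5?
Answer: 2652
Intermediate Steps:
S = -12
U = 1
Z = 221
a = 39/4 (a = 9 - ⅛*(-6) = 9 + ¾ = 39/4 ≈ 9.7500)
j(o, f) = 9/(-3 - 4/o)
V(T, z) = -12
L(I) = -1 (L(I) = -1*1 = -1)
(V(j(-1, -1), a)*L(-12))*Z = -12*(-1)*221 = 12*221 = 2652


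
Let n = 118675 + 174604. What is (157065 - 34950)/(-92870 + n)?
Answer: 40705/66803 ≈ 0.60933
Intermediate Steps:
n = 293279
(157065 - 34950)/(-92870 + n) = (157065 - 34950)/(-92870 + 293279) = 122115/200409 = 122115*(1/200409) = 40705/66803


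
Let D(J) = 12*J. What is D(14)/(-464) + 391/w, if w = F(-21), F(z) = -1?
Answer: -22699/58 ≈ -391.36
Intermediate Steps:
w = -1
D(14)/(-464) + 391/w = (12*14)/(-464) + 391/(-1) = 168*(-1/464) + 391*(-1) = -21/58 - 391 = -22699/58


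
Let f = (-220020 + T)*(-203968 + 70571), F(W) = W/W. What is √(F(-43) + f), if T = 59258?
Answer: √21445168515 ≈ 1.4644e+5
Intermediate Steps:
F(W) = 1
f = 21445168514 (f = (-220020 + 59258)*(-203968 + 70571) = -160762*(-133397) = 21445168514)
√(F(-43) + f) = √(1 + 21445168514) = √21445168515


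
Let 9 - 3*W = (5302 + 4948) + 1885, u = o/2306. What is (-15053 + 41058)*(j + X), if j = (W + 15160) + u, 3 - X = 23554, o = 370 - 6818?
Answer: -372871990365/1153 ≈ -3.2339e+8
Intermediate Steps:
o = -6448
X = -23551 (X = 3 - 1*23554 = 3 - 23554 = -23551)
u = -3224/1153 (u = -6448/2306 = -6448*1/2306 = -3224/1153 ≈ -2.7962)
W = -4042 (W = 3 - ((5302 + 4948) + 1885)/3 = 3 - (10250 + 1885)/3 = 3 - ⅓*12135 = 3 - 4045 = -4042)
j = 12815830/1153 (j = (-4042 + 15160) - 3224/1153 = 11118 - 3224/1153 = 12815830/1153 ≈ 11115.)
(-15053 + 41058)*(j + X) = (-15053 + 41058)*(12815830/1153 - 23551) = 26005*(-14338473/1153) = -372871990365/1153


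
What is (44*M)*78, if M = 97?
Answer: 332904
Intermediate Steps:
(44*M)*78 = (44*97)*78 = 4268*78 = 332904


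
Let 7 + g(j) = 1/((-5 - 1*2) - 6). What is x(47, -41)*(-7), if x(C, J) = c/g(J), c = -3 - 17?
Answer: -455/23 ≈ -19.783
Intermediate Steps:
c = -20
g(j) = -92/13 (g(j) = -7 + 1/((-5 - 1*2) - 6) = -7 + 1/((-5 - 2) - 6) = -7 + 1/(-7 - 6) = -7 + 1/(-13) = -7 - 1/13 = -92/13)
x(C, J) = 65/23 (x(C, J) = -20/(-92/13) = -20*(-13/92) = 65/23)
x(47, -41)*(-7) = (65/23)*(-7) = -455/23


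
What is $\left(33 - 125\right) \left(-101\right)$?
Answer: $9292$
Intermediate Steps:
$\left(33 - 125\right) \left(-101\right) = \left(-92\right) \left(-101\right) = 9292$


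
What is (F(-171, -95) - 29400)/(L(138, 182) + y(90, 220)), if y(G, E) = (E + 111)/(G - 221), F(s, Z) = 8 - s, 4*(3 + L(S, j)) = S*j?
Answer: -3827951/821825 ≈ -4.6579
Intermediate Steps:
L(S, j) = -3 + S*j/4 (L(S, j) = -3 + (S*j)/4 = -3 + S*j/4)
y(G, E) = (111 + E)/(-221 + G)
(F(-171, -95) - 29400)/(L(138, 182) + y(90, 220)) = ((8 - 1*(-171)) - 29400)/((-3 + (¼)*138*182) + (111 + 220)/(-221 + 90)) = ((8 + 171) - 29400)/((-3 + 6279) + 331/(-131)) = (179 - 29400)/(6276 - 1/131*331) = -29221/(6276 - 331/131) = -29221/821825/131 = -29221*131/821825 = -3827951/821825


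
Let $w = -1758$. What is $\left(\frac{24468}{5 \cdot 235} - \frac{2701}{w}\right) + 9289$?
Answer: $\frac{19234011269}{2065650} \approx 9311.4$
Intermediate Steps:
$\left(\frac{24468}{5 \cdot 235} - \frac{2701}{w}\right) + 9289 = \left(\frac{24468}{5 \cdot 235} - \frac{2701}{-1758}\right) + 9289 = \left(\frac{24468}{1175} - - \frac{2701}{1758}\right) + 9289 = \left(24468 \cdot \frac{1}{1175} + \frac{2701}{1758}\right) + 9289 = \left(\frac{24468}{1175} + \frac{2701}{1758}\right) + 9289 = \frac{46188419}{2065650} + 9289 = \frac{19234011269}{2065650}$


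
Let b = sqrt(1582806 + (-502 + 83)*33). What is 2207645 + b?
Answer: 2207645 + 3*sqrt(174331) ≈ 2.2089e+6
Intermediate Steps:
b = 3*sqrt(174331) (b = sqrt(1582806 - 419*33) = sqrt(1582806 - 13827) = sqrt(1568979) = 3*sqrt(174331) ≈ 1252.6)
2207645 + b = 2207645 + 3*sqrt(174331)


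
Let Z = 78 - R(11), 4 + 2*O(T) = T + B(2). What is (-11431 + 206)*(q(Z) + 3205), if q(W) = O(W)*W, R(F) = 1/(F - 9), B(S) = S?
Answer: -550530125/8 ≈ -6.8816e+7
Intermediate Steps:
R(F) = 1/(-9 + F)
O(T) = -1 + T/2 (O(T) = -2 + (T + 2)/2 = -2 + (2 + T)/2 = -2 + (1 + T/2) = -1 + T/2)
Z = 155/2 (Z = 78 - 1/(-9 + 11) = 78 - 1/2 = 78 - 1*½ = 78 - ½ = 155/2 ≈ 77.500)
q(W) = W*(-1 + W/2) (q(W) = (-1 + W/2)*W = W*(-1 + W/2))
(-11431 + 206)*(q(Z) + 3205) = (-11431 + 206)*((½)*(155/2)*(-2 + 155/2) + 3205) = -11225*((½)*(155/2)*(151/2) + 3205) = -11225*(23405/8 + 3205) = -11225*49045/8 = -550530125/8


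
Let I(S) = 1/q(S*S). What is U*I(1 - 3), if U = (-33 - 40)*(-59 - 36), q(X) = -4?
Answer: -6935/4 ≈ -1733.8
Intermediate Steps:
I(S) = -¼ (I(S) = 1/(-4) = -¼)
U = 6935 (U = -73*(-95) = 6935)
U*I(1 - 3) = 6935*(-¼) = -6935/4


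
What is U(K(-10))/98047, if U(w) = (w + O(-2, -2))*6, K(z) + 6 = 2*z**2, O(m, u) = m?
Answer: 1152/98047 ≈ 0.011749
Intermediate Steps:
K(z) = -6 + 2*z**2
U(w) = -12 + 6*w (U(w) = (w - 2)*6 = (-2 + w)*6 = -12 + 6*w)
U(K(-10))/98047 = (-12 + 6*(-6 + 2*(-10)**2))/98047 = (-12 + 6*(-6 + 2*100))*(1/98047) = (-12 + 6*(-6 + 200))*(1/98047) = (-12 + 6*194)*(1/98047) = (-12 + 1164)*(1/98047) = 1152*(1/98047) = 1152/98047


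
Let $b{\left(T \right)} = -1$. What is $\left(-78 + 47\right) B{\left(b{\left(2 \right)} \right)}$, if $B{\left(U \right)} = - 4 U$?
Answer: $-124$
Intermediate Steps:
$\left(-78 + 47\right) B{\left(b{\left(2 \right)} \right)} = \left(-78 + 47\right) \left(\left(-4\right) \left(-1\right)\right) = \left(-31\right) 4 = -124$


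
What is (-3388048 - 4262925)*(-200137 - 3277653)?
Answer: 26608477389670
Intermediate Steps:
(-3388048 - 4262925)*(-200137 - 3277653) = -7650973*(-3477790) = 26608477389670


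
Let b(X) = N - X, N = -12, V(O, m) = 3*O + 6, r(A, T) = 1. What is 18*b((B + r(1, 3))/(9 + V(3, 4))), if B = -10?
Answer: -837/4 ≈ -209.25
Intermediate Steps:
V(O, m) = 6 + 3*O
b(X) = -12 - X
18*b((B + r(1, 3))/(9 + V(3, 4))) = 18*(-12 - (-10 + 1)/(9 + (6 + 3*3))) = 18*(-12 - (-9)/(9 + (6 + 9))) = 18*(-12 - (-9)/(9 + 15)) = 18*(-12 - (-9)/24) = 18*(-12 - 1*(-3/8)) = 18*(-12 + 3/8) = 18*(-93/8) = -837/4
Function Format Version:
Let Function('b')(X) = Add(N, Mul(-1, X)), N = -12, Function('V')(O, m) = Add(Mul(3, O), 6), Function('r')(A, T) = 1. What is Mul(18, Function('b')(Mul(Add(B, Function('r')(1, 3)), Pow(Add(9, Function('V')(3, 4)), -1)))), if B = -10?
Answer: Rational(-837, 4) ≈ -209.25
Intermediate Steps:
Function('V')(O, m) = Add(6, Mul(3, O))
Function('b')(X) = Add(-12, Mul(-1, X))
Mul(18, Function('b')(Mul(Add(B, Function('r')(1, 3)), Pow(Add(9, Function('V')(3, 4)), -1)))) = Mul(18, Add(-12, Mul(-1, Mul(Add(-10, 1), Pow(Add(9, Add(6, Mul(3, 3))), -1))))) = Mul(18, Add(-12, Mul(-1, Mul(-9, Pow(Add(9, Add(6, 9)), -1))))) = Mul(18, Add(-12, Mul(-1, Mul(-9, Pow(Add(9, 15), -1))))) = Mul(18, Add(-12, Mul(-1, Mul(-9, Pow(24, -1))))) = Mul(18, Add(-12, Mul(-1, Mul(-9, Rational(1, 24))))) = Mul(18, Add(-12, Mul(-1, Rational(-3, 8)))) = Mul(18, Add(-12, Rational(3, 8))) = Mul(18, Rational(-93, 8)) = Rational(-837, 4)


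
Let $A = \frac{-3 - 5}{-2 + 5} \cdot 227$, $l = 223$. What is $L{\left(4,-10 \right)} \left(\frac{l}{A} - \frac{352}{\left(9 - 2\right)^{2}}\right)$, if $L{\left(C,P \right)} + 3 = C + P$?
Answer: $\frac{6048117}{88984} \approx 67.969$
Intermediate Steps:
$A = - \frac{1816}{3}$ ($A = - \frac{8}{3} \cdot 227 = \left(-8\right) \frac{1}{3} \cdot 227 = \left(- \frac{8}{3}\right) 227 = - \frac{1816}{3} \approx -605.33$)
$L{\left(C,P \right)} = -3 + C + P$ ($L{\left(C,P \right)} = -3 + \left(C + P\right) = -3 + C + P$)
$L{\left(4,-10 \right)} \left(\frac{l}{A} - \frac{352}{\left(9 - 2\right)^{2}}\right) = \left(-3 + 4 - 10\right) \left(\frac{223}{- \frac{1816}{3}} - \frac{352}{\left(9 - 2\right)^{2}}\right) = - 9 \left(223 \left(- \frac{3}{1816}\right) - \frac{352}{7^{2}}\right) = - 9 \left(- \frac{669}{1816} - \frac{352}{49}\right) = \left(-9\right) \left(- \frac{672013}{88984}\right) = \frac{6048117}{88984}$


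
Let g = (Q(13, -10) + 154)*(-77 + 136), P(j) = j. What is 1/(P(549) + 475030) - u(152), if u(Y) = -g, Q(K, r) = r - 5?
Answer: 3900223380/475579 ≈ 8201.0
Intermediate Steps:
Q(K, r) = -5 + r
g = 8201 (g = ((-5 - 10) + 154)*(-77 + 136) = (-15 + 154)*59 = 139*59 = 8201)
u(Y) = -8201 (u(Y) = -1*8201 = -8201)
1/(P(549) + 475030) - u(152) = 1/(549 + 475030) - 1*(-8201) = 1/475579 + 8201 = 3900223380/475579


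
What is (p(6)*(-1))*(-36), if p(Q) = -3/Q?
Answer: -18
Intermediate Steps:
(p(6)*(-1))*(-36) = (-3/6*(-1))*(-36) = (-3*⅙*(-1))*(-36) = -½*(-1)*(-36) = (½)*(-36) = -18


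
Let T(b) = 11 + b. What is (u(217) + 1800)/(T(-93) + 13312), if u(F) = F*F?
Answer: 48889/13230 ≈ 3.6953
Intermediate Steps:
u(F) = F²
(u(217) + 1800)/(T(-93) + 13312) = (217² + 1800)/((11 - 93) + 13312) = (47089 + 1800)/(-82 + 13312) = 48889/13230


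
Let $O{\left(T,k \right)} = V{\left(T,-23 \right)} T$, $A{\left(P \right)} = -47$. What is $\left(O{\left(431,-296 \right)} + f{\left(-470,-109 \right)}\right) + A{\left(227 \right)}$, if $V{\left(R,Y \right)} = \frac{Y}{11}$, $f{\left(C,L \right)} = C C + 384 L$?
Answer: $\frac{1959054}{11} \approx 1.781 \cdot 10^{5}$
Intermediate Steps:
$f{\left(C,L \right)} = C^{2} + 384 L$
$V{\left(R,Y \right)} = \frac{Y}{11}$ ($V{\left(R,Y \right)} = Y \frac{1}{11} = \frac{Y}{11}$)
$O{\left(T,k \right)} = - \frac{23 T}{11}$ ($O{\left(T,k \right)} = \frac{1}{11} \left(-23\right) T = - \frac{23 T}{11}$)
$\left(O{\left(431,-296 \right)} + f{\left(-470,-109 \right)}\right) + A{\left(227 \right)} = \left(\left(- \frac{23}{11}\right) 431 + \left(\left(-470\right)^{2} + 384 \left(-109\right)\right)\right) - 47 = \left(- \frac{9913}{11} + \left(220900 - 41856\right)\right) - 47 = \left(- \frac{9913}{11} + 179044\right) - 47 = \frac{1959571}{11} - 47 = \frac{1959054}{11}$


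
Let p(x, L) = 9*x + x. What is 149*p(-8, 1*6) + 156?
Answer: -11764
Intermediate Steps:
p(x, L) = 10*x
149*p(-8, 1*6) + 156 = 149*(10*(-8)) + 156 = 149*(-80) + 156 = -11920 + 156 = -11764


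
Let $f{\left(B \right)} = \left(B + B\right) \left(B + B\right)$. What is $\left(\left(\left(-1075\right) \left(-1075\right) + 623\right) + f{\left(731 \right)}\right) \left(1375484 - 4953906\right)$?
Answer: $-11786219914024$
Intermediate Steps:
$f{\left(B \right)} = 4 B^{2}$ ($f{\left(B \right)} = 2 B 2 B = 4 B^{2}$)
$\left(\left(\left(-1075\right) \left(-1075\right) + 623\right) + f{\left(731 \right)}\right) \left(1375484 - 4953906\right) = \left(\left(\left(-1075\right) \left(-1075\right) + 623\right) + 4 \cdot 731^{2}\right) \left(1375484 - 4953906\right) = \left(\left(1155625 + 623\right) + 4 \cdot 534361\right) \left(-3578422\right) = \left(1156248 + 2137444\right) \left(-3578422\right) = 3293692 \left(-3578422\right) = -11786219914024$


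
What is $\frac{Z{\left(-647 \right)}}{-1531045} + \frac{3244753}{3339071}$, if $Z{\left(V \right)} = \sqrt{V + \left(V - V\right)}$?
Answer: $\frac{3244753}{3339071} - \frac{i \sqrt{647}}{1531045} \approx 0.97175 - 1.6614 \cdot 10^{-5} i$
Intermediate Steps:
$Z{\left(V \right)} = \sqrt{V}$ ($Z{\left(V \right)} = \sqrt{V + 0} = \sqrt{V}$)
$\frac{Z{\left(-647 \right)}}{-1531045} + \frac{3244753}{3339071} = \frac{\sqrt{-647}}{-1531045} + \frac{3244753}{3339071} = i \sqrt{647} \left(- \frac{1}{1531045}\right) + 3244753 \cdot \frac{1}{3339071} = - \frac{i \sqrt{647}}{1531045} + \frac{3244753}{3339071} = \frac{3244753}{3339071} - \frac{i \sqrt{647}}{1531045}$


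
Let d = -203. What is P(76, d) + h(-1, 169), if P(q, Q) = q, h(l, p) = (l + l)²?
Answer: 80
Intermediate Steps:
h(l, p) = 4*l² (h(l, p) = (2*l)² = 4*l²)
P(76, d) + h(-1, 169) = 76 + 4*(-1)² = 76 + 4*1 = 76 + 4 = 80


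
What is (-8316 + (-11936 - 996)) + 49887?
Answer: 28639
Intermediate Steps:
(-8316 + (-11936 - 996)) + 49887 = (-8316 - 12932) + 49887 = -21248 + 49887 = 28639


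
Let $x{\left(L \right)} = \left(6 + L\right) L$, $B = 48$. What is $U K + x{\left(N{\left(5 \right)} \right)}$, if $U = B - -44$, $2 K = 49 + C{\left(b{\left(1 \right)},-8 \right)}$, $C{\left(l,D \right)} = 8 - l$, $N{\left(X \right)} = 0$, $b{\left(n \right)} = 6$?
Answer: $2346$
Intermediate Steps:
$x{\left(L \right)} = L \left(6 + L\right)$
$K = \frac{51}{2}$ ($K = \frac{49 + \left(8 - 6\right)}{2} = \frac{49 + 2}{2} = \frac{1}{2} \cdot 51 = \frac{51}{2} \approx 25.5$)
$U = 92$ ($U = 48 - -44 = 48 + 44 = 92$)
$U K + x{\left(N{\left(5 \right)} \right)} = 92 \cdot \frac{51}{2} + 0 \left(6 + 0\right) = 2346 + 0 \cdot 6 = 2346 + 0 = 2346$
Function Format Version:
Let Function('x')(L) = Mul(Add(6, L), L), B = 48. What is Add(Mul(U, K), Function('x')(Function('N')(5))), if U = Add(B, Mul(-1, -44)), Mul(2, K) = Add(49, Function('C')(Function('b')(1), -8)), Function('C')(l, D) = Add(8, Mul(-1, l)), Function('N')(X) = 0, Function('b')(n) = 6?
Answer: 2346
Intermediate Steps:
Function('x')(L) = Mul(L, Add(6, L))
K = Rational(51, 2) (K = Mul(Rational(1, 2), Add(49, Add(8, Mul(-1, 6)))) = Mul(Rational(1, 2), Add(49, Add(8, -6))) = Mul(Rational(1, 2), Add(49, 2)) = Mul(Rational(1, 2), 51) = Rational(51, 2) ≈ 25.500)
U = 92 (U = Add(48, Mul(-1, -44)) = Add(48, 44) = 92)
Add(Mul(U, K), Function('x')(Function('N')(5))) = Add(Mul(92, Rational(51, 2)), Mul(0, Add(6, 0))) = Add(2346, Mul(0, 6)) = Add(2346, 0) = 2346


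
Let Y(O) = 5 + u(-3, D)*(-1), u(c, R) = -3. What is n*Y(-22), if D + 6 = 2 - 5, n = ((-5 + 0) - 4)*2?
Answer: -144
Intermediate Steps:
n = -18 (n = (-5 - 4)*2 = -9*2 = -18)
D = -9 (D = -6 + (2 - 5) = -6 - 3 = -9)
Y(O) = 8 (Y(O) = 5 - 3*(-1) = 5 + 3 = 8)
n*Y(-22) = -18*8 = -144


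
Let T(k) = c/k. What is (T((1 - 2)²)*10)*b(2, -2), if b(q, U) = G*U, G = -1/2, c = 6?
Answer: 60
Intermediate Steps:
G = -½ (G = -1*½ = -½ ≈ -0.50000)
T(k) = 6/k
b(q, U) = -U/2
(T((1 - 2)²)*10)*b(2, -2) = ((6/((1 - 2)²))*10)*(-½*(-2)) = ((6/((-1)²))*10)*1 = ((6/1)*10)*1 = ((6*1)*10)*1 = (6*10)*1 = 60*1 = 60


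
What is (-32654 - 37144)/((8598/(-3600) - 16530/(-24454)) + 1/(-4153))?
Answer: 2126552319802800/52178530723 ≈ 40755.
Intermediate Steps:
(-32654 - 37144)/((8598/(-3600) - 16530/(-24454)) + 1/(-4153)) = -69798/((8598*(-1/3600) - 16530*(-1/24454)) - 1/4153) = -69798/((-1433/600 + 8265/12227) - 1/4153) = -69798/(-12562291/7336200 - 1/4153) = -69798/(-52178530723/30467238600) = -69798*(-30467238600/52178530723) = 2126552319802800/52178530723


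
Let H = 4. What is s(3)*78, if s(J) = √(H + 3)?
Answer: 78*√7 ≈ 206.37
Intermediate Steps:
s(J) = √7 (s(J) = √(4 + 3) = √7)
s(3)*78 = √7*78 = 78*√7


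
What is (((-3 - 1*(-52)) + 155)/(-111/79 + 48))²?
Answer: 28858384/1505529 ≈ 19.168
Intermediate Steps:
(((-3 - 1*(-52)) + 155)/(-111/79 + 48))² = (((-3 + 52) + 155)/(-111*1/79 + 48))² = ((49 + 155)/(-111/79 + 48))² = (204/(3681/79))² = (204*(79/3681))² = (5372/1227)² = 28858384/1505529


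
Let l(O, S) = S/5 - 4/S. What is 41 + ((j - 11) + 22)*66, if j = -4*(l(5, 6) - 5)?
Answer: 9731/5 ≈ 1946.2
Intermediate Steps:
l(O, S) = -4/S + S/5 (l(O, S) = S*(⅕) - 4/S = S/5 - 4/S = -4/S + S/5)
j = 268/15 (j = -4*((-4/6 + (⅕)*6) - 5) = -4*((-4*⅙ + 6/5) - 5) = -4*((-⅔ + 6/5) - 5) = -4*(8/15 - 5) = -4*(-67/15) = 268/15 ≈ 17.867)
41 + ((j - 11) + 22)*66 = 41 + ((268/15 - 11) + 22)*66 = 41 + (103/15 + 22)*66 = 41 + (433/15)*66 = 41 + 9526/5 = 9731/5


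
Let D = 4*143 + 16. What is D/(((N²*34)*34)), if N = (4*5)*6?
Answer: 49/1387200 ≈ 3.5323e-5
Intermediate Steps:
N = 120 (N = 20*6 = 120)
D = 588 (D = 572 + 16 = 588)
D/(((N²*34)*34)) = 588/(((120²*34)*34)) = 588/(((14400*34)*34)) = 588/((489600*34)) = 588/16646400 = 588*(1/16646400) = 49/1387200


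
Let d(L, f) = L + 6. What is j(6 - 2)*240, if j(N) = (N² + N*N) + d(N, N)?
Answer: 10080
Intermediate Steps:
d(L, f) = 6 + L
j(N) = 6 + N + 2*N² (j(N) = (N² + N*N) + (6 + N) = (N² + N²) + (6 + N) = 2*N² + (6 + N) = 6 + N + 2*N²)
j(6 - 2)*240 = (6 + (6 - 2) + 2*(6 - 2)²)*240 = (6 + 4 + 2*4²)*240 = (6 + 4 + 2*16)*240 = (6 + 4 + 32)*240 = 42*240 = 10080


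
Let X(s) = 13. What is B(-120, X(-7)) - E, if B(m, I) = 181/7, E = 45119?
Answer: -315652/7 ≈ -45093.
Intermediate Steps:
B(m, I) = 181/7 (B(m, I) = 181*(⅐) = 181/7)
B(-120, X(-7)) - E = 181/7 - 1*45119 = 181/7 - 45119 = -315652/7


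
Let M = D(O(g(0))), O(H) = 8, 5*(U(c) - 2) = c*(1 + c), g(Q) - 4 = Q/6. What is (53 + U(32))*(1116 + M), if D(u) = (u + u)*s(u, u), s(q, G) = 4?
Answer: 314116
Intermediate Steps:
g(Q) = 4 + Q/6
U(c) = 2 + c*(1 + c)/5 (U(c) = 2 + (c*(1 + c))/5 = 2 + c*(1 + c)/5)
D(u) = 8*u (D(u) = (u + u)*4 = (2*u)*4 = 8*u)
M = 64 (M = 8*8 = 64)
(53 + U(32))*(1116 + M) = (53 + (2 + (⅕)*32 + (⅕)*32²))*(1116 + 64) = (53 + (2 + 32/5 + (⅕)*1024))*1180 = (53 + (2 + 32/5 + 1024/5))*1180 = (53 + 1066/5)*1180 = (1331/5)*1180 = 314116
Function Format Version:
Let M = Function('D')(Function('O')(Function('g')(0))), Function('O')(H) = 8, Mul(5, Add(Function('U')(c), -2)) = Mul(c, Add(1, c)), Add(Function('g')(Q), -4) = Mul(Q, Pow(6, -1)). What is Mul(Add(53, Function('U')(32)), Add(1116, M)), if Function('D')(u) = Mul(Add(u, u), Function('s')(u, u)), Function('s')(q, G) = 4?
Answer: 314116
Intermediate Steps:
Function('g')(Q) = Add(4, Mul(Rational(1, 6), Q)) (Function('g')(Q) = Add(4, Mul(Q, Pow(6, -1))) = Add(4, Mul(Q, Rational(1, 6))) = Add(4, Mul(Rational(1, 6), Q)))
Function('U')(c) = Add(2, Mul(Rational(1, 5), c, Add(1, c))) (Function('U')(c) = Add(2, Mul(Rational(1, 5), Mul(c, Add(1, c)))) = Add(2, Mul(Rational(1, 5), c, Add(1, c))))
Function('D')(u) = Mul(8, u) (Function('D')(u) = Mul(Add(u, u), 4) = Mul(Mul(2, u), 4) = Mul(8, u))
M = 64 (M = Mul(8, 8) = 64)
Mul(Add(53, Function('U')(32)), Add(1116, M)) = Mul(Add(53, Add(2, Mul(Rational(1, 5), 32), Mul(Rational(1, 5), Pow(32, 2)))), Add(1116, 64)) = Mul(Add(53, Add(2, Rational(32, 5), Mul(Rational(1, 5), 1024))), 1180) = Mul(Add(53, Add(2, Rational(32, 5), Rational(1024, 5))), 1180) = Mul(Add(53, Rational(1066, 5)), 1180) = Mul(Rational(1331, 5), 1180) = 314116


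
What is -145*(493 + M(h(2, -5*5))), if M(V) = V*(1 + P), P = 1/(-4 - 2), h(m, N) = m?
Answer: -215180/3 ≈ -71727.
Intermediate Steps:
P = -⅙ (P = 1/(-6) = -⅙ ≈ -0.16667)
M(V) = 5*V/6 (M(V) = V*(1 - ⅙) = V*(⅚) = 5*V/6)
-145*(493 + M(h(2, -5*5))) = -145*(493 + (⅚)*2) = -145*(493 + 5/3) = -145*1484/3 = -215180/3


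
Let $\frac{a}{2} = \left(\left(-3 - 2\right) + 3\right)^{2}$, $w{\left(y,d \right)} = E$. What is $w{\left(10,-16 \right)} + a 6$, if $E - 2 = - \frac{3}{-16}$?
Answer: $\frac{803}{16} \approx 50.188$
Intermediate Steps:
$E = \frac{35}{16}$ ($E = 2 - \frac{3}{-16} = 2 - - \frac{3}{16} = 2 + \frac{3}{16} = \frac{35}{16} \approx 2.1875$)
$w{\left(y,d \right)} = \frac{35}{16}$
$a = 8$ ($a = 2 \left(\left(-3 - 2\right) + 3\right)^{2} = 2 \left(-5 + 3\right)^{2} = 2 \left(-2\right)^{2} = 2 \cdot 4 = 8$)
$w{\left(10,-16 \right)} + a 6 = \frac{35}{16} + 8 \cdot 6 = \frac{35}{16} + 48 = \frac{803}{16}$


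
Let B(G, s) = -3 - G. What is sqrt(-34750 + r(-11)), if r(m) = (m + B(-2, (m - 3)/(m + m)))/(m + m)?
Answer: 2*I*sqrt(1051171)/11 ≈ 186.41*I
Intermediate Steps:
r(m) = (-1 + m)/(2*m) (r(m) = (m + (-3 - 1*(-2)))/(m + m) = (m + (-3 + 2))/((2*m)) = (m - 1)*(1/(2*m)) = (-1 + m)*(1/(2*m)) = (-1 + m)/(2*m))
sqrt(-34750 + r(-11)) = sqrt(-34750 + (1/2)*(-1 - 11)/(-11)) = sqrt(-34750 + (1/2)*(-1/11)*(-12)) = sqrt(-34750 + 6/11) = sqrt(-382244/11) = 2*I*sqrt(1051171)/11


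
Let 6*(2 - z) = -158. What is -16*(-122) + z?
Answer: 5941/3 ≈ 1980.3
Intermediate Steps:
z = 85/3 (z = 2 - ⅙*(-158) = 2 + 79/3 = 85/3 ≈ 28.333)
-16*(-122) + z = -16*(-122) + 85/3 = 1952 + 85/3 = 5941/3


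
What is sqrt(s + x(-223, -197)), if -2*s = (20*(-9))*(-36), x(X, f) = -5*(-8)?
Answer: 40*I*sqrt(2) ≈ 56.569*I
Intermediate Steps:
x(X, f) = 40
s = -3240 (s = -20*(-9)*(-36)/2 = -(-90)*(-36) = -1/2*6480 = -3240)
sqrt(s + x(-223, -197)) = sqrt(-3240 + 40) = sqrt(-3200) = 40*I*sqrt(2)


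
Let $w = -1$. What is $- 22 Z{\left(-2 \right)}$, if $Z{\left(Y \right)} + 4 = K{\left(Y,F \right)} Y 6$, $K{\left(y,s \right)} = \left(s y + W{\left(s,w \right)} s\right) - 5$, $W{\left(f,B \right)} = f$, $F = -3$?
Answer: $2728$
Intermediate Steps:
$K{\left(y,s \right)} = -5 + s^{2} + s y$ ($K{\left(y,s \right)} = \left(s y + s s\right) - 5 = \left(s y + s^{2}\right) - 5 = \left(s^{2} + s y\right) - 5 = -5 + s^{2} + s y$)
$Z{\left(Y \right)} = -4 + 6 Y \left(4 - 3 Y\right)$ ($Z{\left(Y \right)} = -4 + \left(-5 + \left(-3\right)^{2} - 3 Y\right) Y 6 = -4 + \left(-5 + 9 - 3 Y\right) Y 6 = -4 + \left(4 - 3 Y\right) Y 6 = -4 + Y \left(4 - 3 Y\right) 6 = -4 + 6 Y \left(4 - 3 Y\right)$)
$- 22 Z{\left(-2 \right)} = - 22 \left(-4 - 18 \left(-2\right)^{2} + 24 \left(-2\right)\right) = - 22 \left(-4 - 72 - 48\right) = \left(-22\right) \left(-124\right) = 2728$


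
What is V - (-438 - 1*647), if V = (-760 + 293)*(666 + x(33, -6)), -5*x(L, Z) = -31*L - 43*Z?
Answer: -381388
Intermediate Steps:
x(L, Z) = 31*L/5 + 43*Z/5 (x(L, Z) = -(-31*L - 43*Z)/5 = -(-43*Z - 31*L)/5 = 31*L/5 + 43*Z/5)
V = -382473 (V = (-760 + 293)*(666 + ((31/5)*33 + (43/5)*(-6))) = -467*(666 + (1023/5 - 258/5)) = -467*(666 + 153) = -467*819 = -382473)
V - (-438 - 1*647) = -382473 - (-438 - 1*647) = -382473 - (-438 - 647) = -382473 - 1*(-1085) = -382473 + 1085 = -381388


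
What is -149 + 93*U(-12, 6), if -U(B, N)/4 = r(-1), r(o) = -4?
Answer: 1339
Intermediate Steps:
U(B, N) = 16 (U(B, N) = -4*(-4) = 16)
-149 + 93*U(-12, 6) = -149 + 93*16 = -149 + 1488 = 1339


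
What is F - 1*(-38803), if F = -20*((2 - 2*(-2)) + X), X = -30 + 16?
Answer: 38963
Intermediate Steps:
X = -14
F = 160 (F = -20*((2 - 2*(-2)) - 14) = -20*((2 + 4) - 14) = -20*(6 - 14) = -20*(-8) = 160)
F - 1*(-38803) = 160 - 1*(-38803) = 160 + 38803 = 38963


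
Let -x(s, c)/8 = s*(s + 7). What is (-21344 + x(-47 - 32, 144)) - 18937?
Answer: -85785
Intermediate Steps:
x(s, c) = -8*s*(7 + s) (x(s, c) = -8*s*(s + 7) = -8*s*(7 + s))
(-21344 + x(-47 - 32, 144)) - 18937 = (-21344 - 8*(-47 - 32)*(7 + (-47 - 32))) - 18937 = (-21344 - 8*(-79)*(7 - 79)) - 18937 = (-21344 - 8*(-79)*(-72)) - 18937 = (-21344 - 45504) - 18937 = -66848 - 18937 = -85785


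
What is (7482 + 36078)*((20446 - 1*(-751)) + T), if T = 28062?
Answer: 2145722040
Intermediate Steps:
(7482 + 36078)*((20446 - 1*(-751)) + T) = (7482 + 36078)*((20446 - 1*(-751)) + 28062) = 43560*((20446 + 751) + 28062) = 43560*(21197 + 28062) = 43560*49259 = 2145722040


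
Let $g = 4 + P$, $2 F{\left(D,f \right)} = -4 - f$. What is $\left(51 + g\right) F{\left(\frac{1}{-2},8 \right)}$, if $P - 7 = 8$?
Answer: $-420$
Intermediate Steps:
$P = 15$ ($P = 7 + 8 = 15$)
$F{\left(D,f \right)} = -2 - \frac{f}{2}$ ($F{\left(D,f \right)} = \frac{-4 - f}{2} = -2 - \frac{f}{2}$)
$g = 19$ ($g = 4 + 15 = 19$)
$\left(51 + g\right) F{\left(\frac{1}{-2},8 \right)} = \left(51 + 19\right) \left(-2 - 4\right) = 70 \left(-2 - 4\right) = 70 \left(-6\right) = -420$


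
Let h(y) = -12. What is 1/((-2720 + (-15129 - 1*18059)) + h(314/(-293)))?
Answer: -1/35920 ≈ -2.7840e-5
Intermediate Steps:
1/((-2720 + (-15129 - 1*18059)) + h(314/(-293))) = 1/((-2720 + (-15129 - 1*18059)) - 12) = 1/((-2720 + (-15129 - 18059)) - 12) = 1/((-2720 - 33188) - 12) = 1/(-35908 - 12) = 1/(-35920) = -1/35920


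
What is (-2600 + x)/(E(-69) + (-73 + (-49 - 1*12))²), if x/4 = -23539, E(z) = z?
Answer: -96756/17887 ≈ -5.4093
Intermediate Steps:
x = -94156 (x = 4*(-23539) = -94156)
(-2600 + x)/(E(-69) + (-73 + (-49 - 1*12))²) = (-2600 - 94156)/(-69 + (-73 + (-49 - 1*12))²) = -96756/(-69 + (-73 + (-49 - 12))²) = -96756/(-69 + (-73 - 61)²) = -96756/(-69 + (-134)²) = -96756/(-69 + 17956) = -96756/17887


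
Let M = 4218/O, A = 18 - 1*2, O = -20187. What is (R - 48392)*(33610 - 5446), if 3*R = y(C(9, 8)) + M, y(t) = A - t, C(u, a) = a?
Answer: -9170544610664/6729 ≈ -1.3628e+9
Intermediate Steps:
A = 16 (A = 18 - 2 = 16)
M = -1406/6729 (M = 4218/(-20187) = 4218*(-1/20187) = -1406/6729 ≈ -0.20895)
y(t) = 16 - t
R = 52426/20187 (R = ((16 - 1*8) - 1406/6729)/3 = ((16 - 8) - 1406/6729)/3 = (8 - 1406/6729)/3 = (⅓)*(52426/6729) = 52426/20187 ≈ 2.5970)
(R - 48392)*(33610 - 5446) = (52426/20187 - 48392)*(33610 - 5446) = -976836878/20187*28164 = -9170544610664/6729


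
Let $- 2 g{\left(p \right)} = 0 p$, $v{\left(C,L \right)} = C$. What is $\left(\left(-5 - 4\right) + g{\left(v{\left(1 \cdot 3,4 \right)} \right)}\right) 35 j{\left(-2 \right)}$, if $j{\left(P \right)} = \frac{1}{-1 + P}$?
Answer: $105$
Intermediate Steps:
$g{\left(p \right)} = 0$ ($g{\left(p \right)} = - \frac{0 p}{2} = \left(- \frac{1}{2}\right) 0 = 0$)
$\left(\left(-5 - 4\right) + g{\left(v{\left(1 \cdot 3,4 \right)} \right)}\right) 35 j{\left(-2 \right)} = \frac{\left(\left(-5 - 4\right) + 0\right) 35}{-1 - 2} = \frac{\left(-9 + 0\right) 35}{-3} = \left(-9\right) 35 \left(- \frac{1}{3}\right) = \left(-315\right) \left(- \frac{1}{3}\right) = 105$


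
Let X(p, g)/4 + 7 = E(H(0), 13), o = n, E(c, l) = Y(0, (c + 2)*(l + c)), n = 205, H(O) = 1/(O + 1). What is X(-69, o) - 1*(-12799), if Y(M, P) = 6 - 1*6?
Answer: 12771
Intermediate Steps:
H(O) = 1/(1 + O)
Y(M, P) = 0 (Y(M, P) = 6 - 6 = 0)
E(c, l) = 0
o = 205
X(p, g) = -28 (X(p, g) = -28 + 4*0 = -28 + 0 = -28)
X(-69, o) - 1*(-12799) = -28 - 1*(-12799) = -28 + 12799 = 12771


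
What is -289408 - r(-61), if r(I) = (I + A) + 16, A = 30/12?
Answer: -578731/2 ≈ -2.8937e+5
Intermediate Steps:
A = 5/2 (A = 30*(1/12) = 5/2 ≈ 2.5000)
r(I) = 37/2 + I (r(I) = (I + 5/2) + 16 = (5/2 + I) + 16 = 37/2 + I)
-289408 - r(-61) = -289408 - (37/2 - 61) = -289408 - 1*(-85/2) = -289408 + 85/2 = -578731/2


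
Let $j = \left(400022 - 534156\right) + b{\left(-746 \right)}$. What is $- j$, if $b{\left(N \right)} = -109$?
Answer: $134243$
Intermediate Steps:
$j = -134243$ ($j = \left(400022 - 534156\right) - 109 = -134134 - 109 = -134243$)
$- j = \left(-1\right) \left(-134243\right) = 134243$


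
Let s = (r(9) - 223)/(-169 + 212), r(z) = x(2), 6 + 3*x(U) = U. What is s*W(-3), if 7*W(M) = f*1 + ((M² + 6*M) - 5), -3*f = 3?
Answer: 3365/301 ≈ 11.179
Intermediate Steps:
f = -1 (f = -⅓*3 = -1)
x(U) = -2 + U/3
W(M) = -6/7 + M²/7 + 6*M/7 (W(M) = (-1*1 + ((M² + 6*M) - 5))/7 = (-1 + (-5 + M² + 6*M))/7 = (-6 + M² + 6*M)/7 = -6/7 + M²/7 + 6*M/7)
r(z) = -4/3 (r(z) = -2 + (⅓)*2 = -2 + ⅔ = -4/3)
s = -673/129 (s = (-4/3 - 223)/(-169 + 212) = -673/3/43 = -673/3*1/43 = -673/129 ≈ -5.2171)
s*W(-3) = -673*(-6/7 + (⅐)*(-3)² + (6/7)*(-3))/129 = -673*(-6/7 + (⅐)*9 - 18/7)/129 = -673*(-6/7 + 9/7 - 18/7)/129 = -673/129*(-15/7) = 3365/301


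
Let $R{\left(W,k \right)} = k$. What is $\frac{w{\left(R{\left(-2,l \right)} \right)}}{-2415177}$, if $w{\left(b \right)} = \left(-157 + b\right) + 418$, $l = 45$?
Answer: $- \frac{34}{268353} \approx -0.0001267$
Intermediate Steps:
$w{\left(b \right)} = 261 + b$
$\frac{w{\left(R{\left(-2,l \right)} \right)}}{-2415177} = \frac{261 + 45}{-2415177} = 306 \left(- \frac{1}{2415177}\right) = - \frac{34}{268353}$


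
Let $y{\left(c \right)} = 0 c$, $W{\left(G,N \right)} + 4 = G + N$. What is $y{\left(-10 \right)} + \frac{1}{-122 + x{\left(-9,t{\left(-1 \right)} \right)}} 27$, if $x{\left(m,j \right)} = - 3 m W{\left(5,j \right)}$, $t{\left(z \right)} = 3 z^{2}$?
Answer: $- \frac{27}{14} \approx -1.9286$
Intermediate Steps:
$W{\left(G,N \right)} = -4 + G + N$ ($W{\left(G,N \right)} = -4 + \left(G + N\right) = -4 + G + N$)
$y{\left(c \right)} = 0$
$x{\left(m,j \right)} = - 3 m \left(1 + j\right)$ ($x{\left(m,j \right)} = - 3 m \left(-4 + 5 + j\right) = - 3 m \left(1 + j\right)$)
$y{\left(-10 \right)} + \frac{1}{-122 + x{\left(-9,t{\left(-1 \right)} \right)}} 27 = 0 + \frac{1}{-122 - - 27 \left(1 + 3 \left(-1\right)^{2}\right)} 27 = 0 + \frac{1}{-122 - - 27 \left(1 + 3 \cdot 1\right)} 27 = 0 + \frac{1}{-122 - - 27 \left(1 + 3\right)} 27 = 0 + \frac{1}{-122 - \left(-27\right) 4} \cdot 27 = 0 + \frac{1}{-122 + 108} \cdot 27 = 0 + \frac{1}{-14} \cdot 27 = 0 - \frac{27}{14} = - \frac{27}{14}$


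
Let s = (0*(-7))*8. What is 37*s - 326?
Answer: -326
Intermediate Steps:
s = 0 (s = 0*8 = 0)
37*s - 326 = 37*0 - 326 = 0 - 326 = -326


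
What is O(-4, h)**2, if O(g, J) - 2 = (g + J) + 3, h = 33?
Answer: 1156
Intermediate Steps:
O(g, J) = 5 + J + g (O(g, J) = 2 + ((g + J) + 3) = 2 + ((J + g) + 3) = 2 + (3 + J + g) = 5 + J + g)
O(-4, h)**2 = (5 + 33 - 4)**2 = 34**2 = 1156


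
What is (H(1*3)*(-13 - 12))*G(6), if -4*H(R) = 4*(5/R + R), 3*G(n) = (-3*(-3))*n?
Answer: 2100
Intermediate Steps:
G(n) = 3*n (G(n) = ((-3*(-3))*n)/3 = (9*n)/3 = 3*n)
H(R) = -R - 5/R (H(R) = -(5/R + R) = -(R + 5/R) = -(4*R + 20/R)/4 = -R - 5/R)
(H(1*3)*(-13 - 12))*G(6) = ((-3 - 5/(1*3))*(-13 - 12))*(3*6) = ((-1*3 - 5/3)*(-25))*18 = ((-3 - 5*⅓)*(-25))*18 = ((-3 - 5/3)*(-25))*18 = -14/3*(-25)*18 = (350/3)*18 = 2100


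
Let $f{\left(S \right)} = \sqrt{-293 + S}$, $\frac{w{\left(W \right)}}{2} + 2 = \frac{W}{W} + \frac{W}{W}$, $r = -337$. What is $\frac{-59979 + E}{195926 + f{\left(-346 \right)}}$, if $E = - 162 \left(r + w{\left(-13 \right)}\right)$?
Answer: $- \frac{211012302}{7677399623} + \frac{3231 i \sqrt{71}}{7677399623} \approx -0.027485 + 3.5461 \cdot 10^{-6} i$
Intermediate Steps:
$w{\left(W \right)} = 0$ ($w{\left(W \right)} = -4 + 2 \left(\frac{W}{W} + \frac{W}{W}\right) = -4 + 2 \left(1 + 1\right) = -4 + 2 \cdot 2 = -4 + 4 = 0$)
$E = 54594$ ($E = - 162 \left(-337 + 0\right) = \left(-162\right) \left(-337\right) = 54594$)
$\frac{-59979 + E}{195926 + f{\left(-346 \right)}} = \frac{-59979 + 54594}{195926 + \sqrt{-293 - 346}} = - \frac{5385}{195926 + \sqrt{-639}} = - \frac{5385}{195926 + 3 i \sqrt{71}}$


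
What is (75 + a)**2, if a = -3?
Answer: 5184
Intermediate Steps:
(75 + a)**2 = (75 - 3)**2 = 72**2 = 5184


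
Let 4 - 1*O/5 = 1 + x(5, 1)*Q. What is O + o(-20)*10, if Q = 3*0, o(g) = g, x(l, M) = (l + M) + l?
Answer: -185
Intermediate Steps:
x(l, M) = M + 2*l (x(l, M) = (M + l) + l = M + 2*l)
Q = 0
O = 15 (O = 20 - 5*(1 + (1 + 2*5)*0) = 20 - 5*(1 + (1 + 10)*0) = 20 - 5*(1 + 11*0) = 20 - 5*(1 + 0) = 20 - 5*1 = 20 - 5 = 15)
O + o(-20)*10 = 15 - 20*10 = 15 - 200 = -185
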